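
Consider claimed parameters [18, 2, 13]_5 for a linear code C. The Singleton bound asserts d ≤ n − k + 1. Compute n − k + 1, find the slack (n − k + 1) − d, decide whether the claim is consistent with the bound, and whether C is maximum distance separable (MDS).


Singleton RHS = n − k + 1 = 17, slack = 4, bound satisfied, not MDS.

Singleton bound: d ≤ n − k + 1.
Here n = 18, k = 2, so n − k + 1 = 17.
Given d = 13, check d ≤ 17: YES.
Slack = (n − k + 1) − d = 4.
The code is NOT MDS (slack = 4 > 0).
Description: the claimed parameters are [18, 2, 13]_5; such a code would be non-MDS.


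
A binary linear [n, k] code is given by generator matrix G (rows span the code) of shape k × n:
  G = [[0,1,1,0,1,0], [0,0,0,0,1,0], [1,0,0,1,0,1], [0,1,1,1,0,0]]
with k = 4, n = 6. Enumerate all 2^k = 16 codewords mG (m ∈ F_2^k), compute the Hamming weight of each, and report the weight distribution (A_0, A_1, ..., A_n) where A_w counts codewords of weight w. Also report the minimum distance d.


Weight distribution: A_0 = 1, A_1 = 2, A_2 = 3, A_3 = 4, A_4 = 3, A_5 = 2, A_6 = 1. Minimum distance d = 1.

Enumerate all 2^4 = 16 messages m ∈ F_2^4.
For each, compute codeword c = mG in F_2^6, then tally its weight.
  m = 0000 → c = 000000, weight = 0.
  m = 1000 → c = 011010, weight = 3.
  m = 0100 → c = 000010, weight = 1.
  m = 1100 → c = 011000, weight = 2.
  m = 0010 → c = 100101, weight = 3.
  m = 1010 → c = 111111, weight = 6.
  m = 0110 → c = 100111, weight = 4.
  m = 1110 → c = 111101, weight = 5.
  m = 0001 → c = 011100, weight = 3.
  m = 1001 → c = 000110, weight = 2.
  m = 0101 → c = 011110, weight = 4.
  m = 1101 → c = 000100, weight = 1.
  m = 0011 → c = 111001, weight = 4.
  m = 1011 → c = 100011, weight = 3.
  m = 0111 → c = 111011, weight = 5.
  m = 1111 → c = 100001, weight = 2.
Tally weights:
  weight 0: 1 codewords.
  weight 1: 2 codewords.
  weight 2: 3 codewords.
  weight 3: 4 codewords.
  weight 4: 3 codewords.
  weight 5: 2 codewords.
  weight 6: 1 codewords.
Minimum distance d = smallest w > 0 with A_w > 0 = 1.
Sanity: Σ A_w = 16 = 2^4 = 16 ✓.


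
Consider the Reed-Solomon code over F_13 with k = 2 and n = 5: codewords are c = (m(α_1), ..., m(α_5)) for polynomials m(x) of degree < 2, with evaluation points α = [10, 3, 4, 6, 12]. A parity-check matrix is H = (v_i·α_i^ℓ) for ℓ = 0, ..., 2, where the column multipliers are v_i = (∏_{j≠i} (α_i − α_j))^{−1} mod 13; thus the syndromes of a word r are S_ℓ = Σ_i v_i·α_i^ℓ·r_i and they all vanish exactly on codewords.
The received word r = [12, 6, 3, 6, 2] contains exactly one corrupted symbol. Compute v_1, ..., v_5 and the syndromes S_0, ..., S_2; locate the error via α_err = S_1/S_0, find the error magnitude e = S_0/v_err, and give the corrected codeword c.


S = (9, 1, 3), error at position 2, error magnitude e = 11, c = [12, 8, 3, 6, 2].

Step 1: column multipliers v_i = (∏_{j≠i}(α_i − α_j))^{−1} mod 13.
  i = 1 (α = 10): (10−3)(10−4)(10−6)(10−12) = 7·6·4·(−2) = −336 ≡ 2, so v_1 = 2^{−1} = 7 (mod 13).
  i = 2 (α = 3): (3−10)(3−4)(3−6)(3−12) = (−7)·(−1)·(−3)·(−9) = 189 ≡ 7, so v_2 = 7^{−1} = 2 (mod 13).
  i = 3 (α = 4): (4−10)(4−3)(4−6)(4−12) = (−6)·1·(−2)·(−8) = −96 ≡ 8, so v_3 = 8^{−1} = 5 (mod 13).
  i = 4 (α = 6): (6−10)(6−3)(6−4)(6−12) = (−4)·3·2·(−6) = 144 ≡ 1, so v_4 = 1^{−1} = 1 (mod 13).
  i = 5 (α = 12): (12−10)(12−3)(12−4)(12−6) = 2·9·8·6 = 864 ≡ 6, so v_5 = 6^{−1} = 11 (mod 13).
  v = [7, 2, 5, 1, 11].
Step 2: syndromes of r = [12, 6, 3, 6, 2] (all sums mod 13).
  S_0 = Σ v_i r_i = 7·12 + 2·6 + 5·3 + 1·6 + 11·2 = 139 ≡ 9.
  S_1 = Σ v_i α_i r_i = 7·10·12 + 2·3·6 + 5·4·3 + 1·6·6 + 11·12·2 = 1236 ≡ 1.
  α_i^2 mod 13 = [9, 9, 3, 10, 1].
  S_2 = Σ v_i α_i^2 r_i = 7·9·12 + 2·9·6 + 5·3·3 + 1·10·6 + 11·1·2 = 991 ≡ 3.
  S = (9, 1, 3) ≠ 0, so r is not a codeword (an error is present).
Step 3: locate the error. For a single error e at position i, S_ℓ = v_i·e·α_i^ℓ, so α_err = S_1/S_0.
  S_0^{−1} = 9^{−1} = 3 (mod 13), so α_err = 1·3 = 3 ≡ 3 = α_2. Error position i = 2.
  Consistency check: S_2/S_1 = 3·1 = 3 ≡ 3 = α_err ✓ (single-error assumption holds).
Step 4: error magnitude e = S_0/v_2 = S_0·∏_{j≠2}(α_2 − α_j) = 9·7 = 63 ≡ 11 (mod 13).
Step 5: correct position 2: c_2 = r_2 − e = 6 − 11 ≡ 8 (mod 13). Hence c = [12, 8, 3, 6, 2].
  Check: interpolating c through the α_i gives m(x) = 10 + 8·x (degree < 2) with m(α_i) = c_i for every i, so c is indeed a codeword.


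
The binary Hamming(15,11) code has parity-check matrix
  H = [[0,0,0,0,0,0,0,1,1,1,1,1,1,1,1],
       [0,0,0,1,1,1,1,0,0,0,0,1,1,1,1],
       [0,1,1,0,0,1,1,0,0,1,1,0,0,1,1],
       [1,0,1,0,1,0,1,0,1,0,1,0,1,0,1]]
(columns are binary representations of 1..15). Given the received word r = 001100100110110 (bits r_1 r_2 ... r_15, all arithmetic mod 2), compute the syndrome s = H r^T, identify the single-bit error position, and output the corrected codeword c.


s = (0, 0, 1, 0)^T, error position = 2, corrected codeword c = 011100100110110

Compute s = H r^T mod 2 one row at a time:
  s_1 = 0 + 0 + 1 + 1 + 0 + 1 + 1 + 0 = 4 ≡ 0 (mod 2).
  s_2 = 1 + 0 + 0 + 1 + 0 + 1 + 1 + 0 = 4 ≡ 0 (mod 2).
  s_3 = 0 + 1 + 0 + 1 + 1 + 1 + 1 + 0 = 5 ≡ 1 (mod 2).
  s_4 = 0 + 1 + 0 + 1 + 0 + 1 + 1 + 0 = 4 ≡ 0 (mod 2).
s = (0, 0, 1, 0)^T — this equals column 2 of H (binary 0010), so error is at position 2.
Correct: flip bit 2 of r = 001100100110110 to get c = 011100100110110.


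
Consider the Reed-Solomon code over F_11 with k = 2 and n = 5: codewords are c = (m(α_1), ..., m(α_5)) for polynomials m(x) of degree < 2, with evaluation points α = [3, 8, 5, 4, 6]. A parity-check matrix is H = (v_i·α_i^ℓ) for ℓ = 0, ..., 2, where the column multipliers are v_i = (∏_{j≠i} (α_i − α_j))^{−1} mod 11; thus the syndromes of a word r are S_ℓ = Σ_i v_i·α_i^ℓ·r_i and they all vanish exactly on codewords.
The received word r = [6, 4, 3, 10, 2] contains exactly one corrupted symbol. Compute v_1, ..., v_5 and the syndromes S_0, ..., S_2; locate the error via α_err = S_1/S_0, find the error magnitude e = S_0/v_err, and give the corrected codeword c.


S = (5, 8, 4), error at position 5, error magnitude e = 6, c = [6, 4, 3, 10, 7].

Step 1: column multipliers v_i = (∏_{j≠i}(α_i − α_j))^{−1} mod 11.
  i = 1 (α = 3): (3−8)(3−5)(3−4)(3−6) = (−5)·(−2)·(−1)·(−3) = 30 ≡ 8, so v_1 = 8^{−1} = 7 (mod 11).
  i = 2 (α = 8): (8−3)(8−5)(8−4)(8−6) = 5·3·4·2 = 120 ≡ 10, so v_2 = 10^{−1} = 10 (mod 11).
  i = 3 (α = 5): (5−3)(5−8)(5−4)(5−6) = 2·(−3)·1·(−1) = 6 ≡ 6, so v_3 = 6^{−1} = 2 (mod 11).
  i = 4 (α = 4): (4−3)(4−8)(4−5)(4−6) = 1·(−4)·(−1)·(−2) = −8 ≡ 3, so v_4 = 3^{−1} = 4 (mod 11).
  i = 5 (α = 6): (6−3)(6−8)(6−5)(6−4) = 3·(−2)·1·2 = −12 ≡ 10, so v_5 = 10^{−1} = 10 (mod 11).
  v = [7, 10, 2, 4, 10].
Step 2: syndromes of r = [6, 4, 3, 10, 2] (all sums mod 11).
  S_0 = Σ v_i r_i = 7·6 + 10·4 + 2·3 + 4·10 + 10·2 = 148 ≡ 5.
  S_1 = Σ v_i α_i r_i = 7·3·6 + 10·8·4 + 2·5·3 + 4·4·10 + 10·6·2 = 756 ≡ 8.
  α_i^2 mod 11 = [9, 9, 3, 5, 3].
  S_2 = Σ v_i α_i^2 r_i = 7·9·6 + 10·9·4 + 2·3·3 + 4·5·10 + 10·3·2 = 1016 ≡ 4.
  S = (5, 8, 4) ≠ 0, so r is not a codeword (an error is present).
Step 3: locate the error. For a single error e at position i, S_ℓ = v_i·e·α_i^ℓ, so α_err = S_1/S_0.
  S_0^{−1} = 5^{−1} = 9 (mod 11), so α_err = 8·9 = 72 ≡ 6 = α_5. Error position i = 5.
  Consistency check: S_2/S_1 = 4·7 = 28 ≡ 6 = α_err ✓ (single-error assumption holds).
Step 4: error magnitude e = S_0/v_5 = S_0·∏_{j≠5}(α_5 − α_j) = 5·10 = 50 ≡ 6 (mod 11).
Step 5: correct position 5: c_5 = r_5 − e = 2 − 6 ≡ 7 (mod 11). Hence c = [6, 4, 3, 10, 7].
  Check: interpolating c through the α_i gives m(x) = 5 + 4·x (degree < 2) with m(α_i) = c_i for every i, so c is indeed a codeword.


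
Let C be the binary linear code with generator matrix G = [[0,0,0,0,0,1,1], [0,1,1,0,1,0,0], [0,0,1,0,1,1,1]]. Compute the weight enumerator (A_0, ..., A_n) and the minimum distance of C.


Weight distribution: A_0 = 1, A_1 = 1, A_2 = 2, A_3 = 2, A_4 = 1, A_5 = 1. Minimum distance d = 1.

Enumerate all 2^3 = 8 messages m ∈ F_2^3.
For each, compute codeword c = mG in F_2^7, then tally its weight.
  m = 000 → c = 0000000, weight = 0.
  m = 100 → c = 0000011, weight = 2.
  m = 010 → c = 0110100, weight = 3.
  m = 110 → c = 0110111, weight = 5.
  m = 001 → c = 0010111, weight = 4.
  m = 101 → c = 0010100, weight = 2.
  m = 011 → c = 0100011, weight = 3.
  m = 111 → c = 0100000, weight = 1.
Tally weights:
  weight 0: 1 codewords.
  weight 1: 1 codewords.
  weight 2: 2 codewords.
  weight 3: 2 codewords.
  weight 4: 1 codewords.
  weight 5: 1 codewords.
Minimum distance d = smallest w > 0 with A_w > 0 = 1.
Sanity: Σ A_w = 8 = 2^3 = 8 ✓.


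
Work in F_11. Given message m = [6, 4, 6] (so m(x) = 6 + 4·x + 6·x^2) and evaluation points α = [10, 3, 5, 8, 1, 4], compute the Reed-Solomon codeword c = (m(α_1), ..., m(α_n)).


c = [8, 6, 0, 4, 5, 8]

Message polynomial: m(x) = 6 + 4·x + 6·x^2 (mod 11).
For each evaluation point α_i, compute m(α_i) mod 11:
  α_1 = 10: Horner steps 6 → 9 → 8, so m(10) = 8.
  α_2 = 3: Horner steps 6 → 0 → 6, so m(3) = 6.
  α_3 = 5: Horner steps 6 → 1 → 0, so m(5) = 0.
  α_4 = 8: Horner steps 6 → 8 → 4, so m(8) = 4.
  α_5 = 1: Horner steps 6 → 10 → 5, so m(1) = 5.
  α_6 = 4: Horner steps 6 → 6 → 8, so m(4) = 8.
Codeword c = [8, 6, 0, 4, 5, 8] ∈ F_11^6.


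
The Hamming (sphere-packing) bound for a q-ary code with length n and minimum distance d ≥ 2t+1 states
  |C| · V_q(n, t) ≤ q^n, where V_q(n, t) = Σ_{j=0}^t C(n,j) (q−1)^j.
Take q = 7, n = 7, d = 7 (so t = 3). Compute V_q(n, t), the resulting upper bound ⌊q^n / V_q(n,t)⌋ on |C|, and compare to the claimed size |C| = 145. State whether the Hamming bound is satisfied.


V_q(n, t) = 8359, q^n = 823543, Hamming bound = 98, |C| = 145 > bound (violated).

Step 1: Compute V_q(n, t) = Σ_{j=0}^3 C(n, j) (q−1)^j.
  j = 0: C(7,0)·(6)^0 = 1·1 = 1.
  j = 1: C(7,1)·(6)^1 = 7·6 = 42.
  j = 2: C(7,2)·(6)^2 = 21·36 = 756.
  j = 3: C(7,3)·(6)^3 = 35·216 = 7560.
  V_q(n, t) = 1 + 42 + 756 + 7560 = 8359.
Step 2: q^n = 7^7 = 823543.
Step 3: Hamming bound ⌊q^n / V_q(n,t)⌋ = ⌊823543/8359⌋ = 98.
Step 4: Compare |C| = 145 to 98: violated.
The claimed |C| lies above the Hamming bound, so no 7-ary code of length 7 with d ≥ 7 can have 145 codewords.


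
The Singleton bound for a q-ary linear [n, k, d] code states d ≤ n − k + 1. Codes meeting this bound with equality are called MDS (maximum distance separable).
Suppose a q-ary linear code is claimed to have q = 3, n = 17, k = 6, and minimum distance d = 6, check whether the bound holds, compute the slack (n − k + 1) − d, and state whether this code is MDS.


Singleton RHS = n − k + 1 = 12, slack = 6, bound satisfied, not MDS.

Singleton bound: d ≤ n − k + 1.
Here n = 17, k = 6, so n − k + 1 = 12.
Given d = 6, check d ≤ 12: YES.
Slack = (n − k + 1) − d = 6.
The code is NOT MDS (slack = 6 > 0).
Description: the claimed parameters are [17, 6, 6]_3; such a code would be non-MDS.


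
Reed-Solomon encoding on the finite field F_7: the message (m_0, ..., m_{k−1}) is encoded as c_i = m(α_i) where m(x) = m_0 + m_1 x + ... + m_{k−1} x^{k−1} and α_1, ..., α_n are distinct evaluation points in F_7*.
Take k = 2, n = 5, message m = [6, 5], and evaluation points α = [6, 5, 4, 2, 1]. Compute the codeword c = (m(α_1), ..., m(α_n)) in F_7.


c = [1, 3, 5, 2, 4]

Message polynomial: m(x) = 6 + 5·x (mod 7).
For each evaluation point α_i, compute m(α_i) mod 7:
  α_1 = 6: Horner steps 5 → 1, so m(6) = 1.
  α_2 = 5: Horner steps 5 → 3, so m(5) = 3.
  α_3 = 4: Horner steps 5 → 5, so m(4) = 5.
  α_4 = 2: Horner steps 5 → 2, so m(2) = 2.
  α_5 = 1: Horner steps 5 → 4, so m(1) = 4.
Codeword c = [1, 3, 5, 2, 4] ∈ F_7^5.


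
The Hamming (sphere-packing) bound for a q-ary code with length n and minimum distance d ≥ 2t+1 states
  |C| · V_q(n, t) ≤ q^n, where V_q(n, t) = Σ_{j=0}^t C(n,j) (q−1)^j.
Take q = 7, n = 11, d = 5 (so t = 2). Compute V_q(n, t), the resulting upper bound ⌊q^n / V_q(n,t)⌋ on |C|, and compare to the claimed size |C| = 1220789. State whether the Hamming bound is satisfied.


V_q(n, t) = 2047, q^n = 1977326743, Hamming bound = 965963, |C| = 1220789 > bound (violated).

Step 1: Compute V_q(n, t) = Σ_{j=0}^2 C(n, j) (q−1)^j.
  j = 0: C(11,0)·(6)^0 = 1·1 = 1.
  j = 1: C(11,1)·(6)^1 = 11·6 = 66.
  j = 2: C(11,2)·(6)^2 = 55·36 = 1980.
  V_q(n, t) = 1 + 66 + 1980 = 2047.
Step 2: q^n = 7^11 = 1977326743.
Step 3: Hamming bound ⌊q^n / V_q(n,t)⌋ = ⌊1977326743/2047⌋ = 965963.
Step 4: Compare |C| = 1220789 to 965963: violated.
The claimed |C| lies above the Hamming bound, so no 7-ary code of length 11 with d ≥ 5 can have 1220789 codewords.


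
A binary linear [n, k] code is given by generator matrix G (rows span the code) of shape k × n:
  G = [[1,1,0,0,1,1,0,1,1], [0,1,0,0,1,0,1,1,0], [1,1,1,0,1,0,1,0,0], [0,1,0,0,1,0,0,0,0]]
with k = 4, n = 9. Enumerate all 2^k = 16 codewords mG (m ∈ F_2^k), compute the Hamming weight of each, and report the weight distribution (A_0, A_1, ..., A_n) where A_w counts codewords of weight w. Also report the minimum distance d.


Weight distribution: A_0 = 1, A_2 = 2, A_3 = 3, A_4 = 3, A_5 = 4, A_6 = 2, A_7 = 1. Minimum distance d = 2.

Enumerate all 2^4 = 16 messages m ∈ F_2^4.
For each, compute codeword c = mG in F_2^9, then tally its weight.
  m = 0000 → c = 000000000, weight = 0.
  m = 1000 → c = 110011011, weight = 6.
  m = 0100 → c = 010010110, weight = 4.
  m = 1100 → c = 100001101, weight = 4.
  m = 0010 → c = 111010100, weight = 5.
  m = 1010 → c = 001001111, weight = 5.
  m = 0110 → c = 101000010, weight = 3.
  m = 1110 → c = 011011001, weight = 5.
  m = 0001 → c = 010010000, weight = 2.
  m = 1001 → c = 100001011, weight = 4.
  m = 0101 → c = 000000110, weight = 2.
  m = 1101 → c = 110011101, weight = 6.
  m = 0011 → c = 101000100, weight = 3.
  m = 1011 → c = 011011111, weight = 7.
  m = 0111 → c = 111010010, weight = 5.
  m = 1111 → c = 001001001, weight = 3.
Tally weights:
  weight 0: 1 codewords.
  weight 2: 2 codewords.
  weight 3: 3 codewords.
  weight 4: 3 codewords.
  weight 5: 4 codewords.
  weight 6: 2 codewords.
  weight 7: 1 codewords.
Minimum distance d = smallest w > 0 with A_w > 0 = 2.
Sanity: Σ A_w = 16 = 2^4 = 16 ✓.


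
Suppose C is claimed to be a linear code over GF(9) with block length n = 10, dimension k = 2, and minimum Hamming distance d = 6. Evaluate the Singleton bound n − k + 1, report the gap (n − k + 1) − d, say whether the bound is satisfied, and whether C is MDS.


Singleton RHS = n − k + 1 = 9, slack = 3, bound satisfied, not MDS.

Singleton bound: d ≤ n − k + 1.
Here n = 10, k = 2, so n − k + 1 = 9.
Given d = 6, check d ≤ 9: YES.
Slack = (n − k + 1) − d = 3.
The code is NOT MDS (slack = 3 > 0).
Description: the claimed parameters are [10, 2, 6]_9; such a code would be non-MDS.


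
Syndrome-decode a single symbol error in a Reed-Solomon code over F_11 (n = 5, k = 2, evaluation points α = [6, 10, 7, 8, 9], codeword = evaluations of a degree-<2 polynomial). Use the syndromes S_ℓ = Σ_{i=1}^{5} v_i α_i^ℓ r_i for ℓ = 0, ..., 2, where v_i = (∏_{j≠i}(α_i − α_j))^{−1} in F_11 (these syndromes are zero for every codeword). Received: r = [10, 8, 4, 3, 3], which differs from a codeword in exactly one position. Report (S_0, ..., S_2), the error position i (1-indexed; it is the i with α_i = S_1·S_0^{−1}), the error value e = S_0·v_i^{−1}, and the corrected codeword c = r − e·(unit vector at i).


S = (4, 10, 3), error at position 4, error magnitude e = 5, c = [10, 8, 4, 9, 3].

Step 1: column multipliers v_i = (∏_{j≠i}(α_i − α_j))^{−1} mod 11.
  i = 1 (α = 6): (6−10)(6−7)(6−8)(6−9) = (−4)·(−1)·(−2)·(−3) = 24 ≡ 2, so v_1 = 2^{−1} = 6 (mod 11).
  i = 2 (α = 10): (10−6)(10−7)(10−8)(10−9) = 4·3·2·1 = 24 ≡ 2, so v_2 = 2^{−1} = 6 (mod 11).
  i = 3 (α = 7): (7−6)(7−10)(7−8)(7−9) = 1·(−3)·(−1)·(−2) = −6 ≡ 5, so v_3 = 5^{−1} = 9 (mod 11).
  i = 4 (α = 8): (8−6)(8−10)(8−7)(8−9) = 2·(−2)·1·(−1) = 4 ≡ 4, so v_4 = 4^{−1} = 3 (mod 11).
  i = 5 (α = 9): (9−6)(9−10)(9−7)(9−8) = 3·(−1)·2·1 = −6 ≡ 5, so v_5 = 5^{−1} = 9 (mod 11).
  v = [6, 6, 9, 3, 9].
Step 2: syndromes of r = [10, 8, 4, 3, 3] (all sums mod 11).
  S_0 = Σ v_i r_i = 6·10 + 6·8 + 9·4 + 3·3 + 9·3 = 180 ≡ 4.
  S_1 = Σ v_i α_i r_i = 6·6·10 + 6·10·8 + 9·7·4 + 3·8·3 + 9·9·3 = 1407 ≡ 10.
  α_i^2 mod 11 = [3, 1, 5, 9, 4].
  S_2 = Σ v_i α_i^2 r_i = 6·3·10 + 6·1·8 + 9·5·4 + 3·9·3 + 9·4·3 = 597 ≡ 3.
  S = (4, 10, 3) ≠ 0, so r is not a codeword (an error is present).
Step 3: locate the error. For a single error e at position i, S_ℓ = v_i·e·α_i^ℓ, so α_err = S_1/S_0.
  S_0^{−1} = 4^{−1} = 3 (mod 11), so α_err = 10·3 = 30 ≡ 8 = α_4. Error position i = 4.
  Consistency check: S_2/S_1 = 3·10 = 30 ≡ 8 = α_err ✓ (single-error assumption holds).
Step 4: error magnitude e = S_0/v_4 = S_0·∏_{j≠4}(α_4 − α_j) = 4·4 = 16 ≡ 5 (mod 11).
Step 5: correct position 4: c_4 = r_4 − e = 3 − 5 ≡ 9 (mod 11). Hence c = [10, 8, 4, 9, 3].
  Check: interpolating c through the α_i gives m(x) = 2 + 5·x (degree < 2) with m(α_i) = c_i for every i, so c is indeed a codeword.


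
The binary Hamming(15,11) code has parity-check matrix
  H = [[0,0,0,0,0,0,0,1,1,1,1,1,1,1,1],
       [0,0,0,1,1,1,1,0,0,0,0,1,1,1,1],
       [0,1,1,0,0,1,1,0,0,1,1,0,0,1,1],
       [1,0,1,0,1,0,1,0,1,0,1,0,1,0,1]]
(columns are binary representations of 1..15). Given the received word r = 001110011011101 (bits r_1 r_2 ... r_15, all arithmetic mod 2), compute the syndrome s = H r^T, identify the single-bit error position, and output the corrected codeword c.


s = (0, 1, 1, 0)^T, error position = 6, corrected codeword c = 001111011011101

Compute s = H r^T mod 2 one row at a time:
  s_1 = 1 + 1 + 0 + 1 + 1 + 1 + 0 + 1 = 6 ≡ 0 (mod 2).
  s_2 = 1 + 1 + 0 + 0 + 1 + 1 + 0 + 1 = 5 ≡ 1 (mod 2).
  s_3 = 0 + 1 + 0 + 0 + 0 + 1 + 0 + 1 = 3 ≡ 1 (mod 2).
  s_4 = 0 + 1 + 1 + 0 + 1 + 1 + 1 + 1 = 6 ≡ 0 (mod 2).
s = (0, 1, 1, 0)^T — this equals column 6 of H (binary 0110), so error is at position 6.
Correct: flip bit 6 of r = 001110011011101 to get c = 001111011011101.


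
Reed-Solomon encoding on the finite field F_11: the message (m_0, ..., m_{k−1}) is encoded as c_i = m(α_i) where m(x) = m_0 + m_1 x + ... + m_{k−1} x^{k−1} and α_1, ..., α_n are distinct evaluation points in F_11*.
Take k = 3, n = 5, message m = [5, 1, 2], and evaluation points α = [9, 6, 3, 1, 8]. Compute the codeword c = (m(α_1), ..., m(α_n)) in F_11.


c = [0, 6, 4, 8, 9]

Message polynomial: m(x) = 5 + 1·x + 2·x^2 (mod 11).
For each evaluation point α_i, compute m(α_i) mod 11:
  α_1 = 9: Horner steps 2 → 8 → 0, so m(9) = 0.
  α_2 = 6: Horner steps 2 → 2 → 6, so m(6) = 6.
  α_3 = 3: Horner steps 2 → 7 → 4, so m(3) = 4.
  α_4 = 1: Horner steps 2 → 3 → 8, so m(1) = 8.
  α_5 = 8: Horner steps 2 → 6 → 9, so m(8) = 9.
Codeword c = [0, 6, 4, 8, 9] ∈ F_11^5.


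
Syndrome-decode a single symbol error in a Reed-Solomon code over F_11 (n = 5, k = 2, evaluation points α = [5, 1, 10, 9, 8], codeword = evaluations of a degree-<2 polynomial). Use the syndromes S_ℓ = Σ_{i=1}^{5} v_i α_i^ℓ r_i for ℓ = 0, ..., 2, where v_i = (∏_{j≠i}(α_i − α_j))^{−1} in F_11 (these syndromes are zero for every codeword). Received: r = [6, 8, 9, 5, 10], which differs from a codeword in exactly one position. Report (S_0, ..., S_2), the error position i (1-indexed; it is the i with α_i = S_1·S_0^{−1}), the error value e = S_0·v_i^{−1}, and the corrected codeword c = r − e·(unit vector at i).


S = (1, 9, 4), error at position 4, error magnitude e = 1, c = [6, 8, 9, 4, 10].

Step 1: column multipliers v_i = (∏_{j≠i}(α_i − α_j))^{−1} mod 11.
  i = 1 (α = 5): (5−1)(5−10)(5−9)(5−8) = 4·(−5)·(−4)·(−3) = −240 ≡ 2, so v_1 = 2^{−1} = 6 (mod 11).
  i = 2 (α = 1): (1−5)(1−10)(1−9)(1−8) = (−4)·(−9)·(−8)·(−7) = 2016 ≡ 3, so v_2 = 3^{−1} = 4 (mod 11).
  i = 3 (α = 10): (10−5)(10−1)(10−9)(10−8) = 5·9·1·2 = 90 ≡ 2, so v_3 = 2^{−1} = 6 (mod 11).
  i = 4 (α = 9): (9−5)(9−1)(9−10)(9−8) = 4·8·(−1)·1 = −32 ≡ 1, so v_4 = 1^{−1} = 1 (mod 11).
  i = 5 (α = 8): (8−5)(8−1)(8−10)(8−9) = 3·7·(−2)·(−1) = 42 ≡ 9, so v_5 = 9^{−1} = 5 (mod 11).
  v = [6, 4, 6, 1, 5].
Step 2: syndromes of r = [6, 8, 9, 5, 10] (all sums mod 11).
  S_0 = Σ v_i r_i = 6·6 + 4·8 + 6·9 + 1·5 + 5·10 = 177 ≡ 1.
  S_1 = Σ v_i α_i r_i = 6·5·6 + 4·1·8 + 6·10·9 + 1·9·5 + 5·8·10 = 1197 ≡ 9.
  α_i^2 mod 11 = [3, 1, 1, 4, 9].
  S_2 = Σ v_i α_i^2 r_i = 6·3·6 + 4·1·8 + 6·1·9 + 1·4·5 + 5·9·10 = 664 ≡ 4.
  S = (1, 9, 4) ≠ 0, so r is not a codeword (an error is present).
Step 3: locate the error. For a single error e at position i, S_ℓ = v_i·e·α_i^ℓ, so α_err = S_1/S_0.
  S_0^{−1} = 1^{−1} = 1 (mod 11), so α_err = 9·1 = 9 ≡ 9 = α_4. Error position i = 4.
  Consistency check: S_2/S_1 = 4·5 = 20 ≡ 9 = α_err ✓ (single-error assumption holds).
Step 4: error magnitude e = S_0/v_4 = S_0·∏_{j≠4}(α_4 − α_j) = 1·1 = 1 ≡ 1 (mod 11).
Step 5: correct position 4: c_4 = r_4 − e = 5 − 1 ≡ 4 (mod 11). Hence c = [6, 8, 9, 4, 10].
  Check: interpolating c through the α_i gives m(x) = 3 + 5·x (degree < 2) with m(α_i) = c_i for every i, so c is indeed a codeword.


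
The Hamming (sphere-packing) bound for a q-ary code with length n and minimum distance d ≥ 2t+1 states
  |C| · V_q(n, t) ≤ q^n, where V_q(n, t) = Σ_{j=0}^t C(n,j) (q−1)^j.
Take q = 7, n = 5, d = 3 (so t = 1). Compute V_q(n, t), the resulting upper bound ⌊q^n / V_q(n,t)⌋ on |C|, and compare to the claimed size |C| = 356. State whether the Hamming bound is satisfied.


V_q(n, t) = 31, q^n = 16807, Hamming bound = 542, |C| = 356 ≤ bound (satisfied).

Step 1: Compute V_q(n, t) = Σ_{j=0}^1 C(n, j) (q−1)^j.
  j = 0: C(5,0)·(6)^0 = 1·1 = 1.
  j = 1: C(5,1)·(6)^1 = 5·6 = 30.
  V_q(n, t) = 1 + 30 = 31.
Step 2: q^n = 7^5 = 16807.
Step 3: Hamming bound ⌊q^n / V_q(n,t)⌋ = ⌊16807/31⌋ = 542.
Step 4: Compare |C| = 356 to 542: satisfied.
The claimed |C| lies below the Hamming bound.


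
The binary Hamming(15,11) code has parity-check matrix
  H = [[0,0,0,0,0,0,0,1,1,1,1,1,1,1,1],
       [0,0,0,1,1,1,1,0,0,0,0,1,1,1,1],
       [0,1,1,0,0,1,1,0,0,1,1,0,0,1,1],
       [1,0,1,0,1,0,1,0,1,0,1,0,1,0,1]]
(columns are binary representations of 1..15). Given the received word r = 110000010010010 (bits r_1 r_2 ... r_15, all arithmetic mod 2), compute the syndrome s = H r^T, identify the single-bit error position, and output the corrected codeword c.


s = (1, 1, 1, 0)^T, error position = 14, corrected codeword c = 110000010010000

Compute s = H r^T mod 2 one row at a time:
  s_1 = 1 + 0 + 0 + 1 + 0 + 0 + 1 + 0 = 3 ≡ 1 (mod 2).
  s_2 = 0 + 0 + 0 + 0 + 0 + 0 + 1 + 0 = 1 ≡ 1 (mod 2).
  s_3 = 1 + 0 + 0 + 0 + 0 + 1 + 1 + 0 = 3 ≡ 1 (mod 2).
  s_4 = 1 + 0 + 0 + 0 + 0 + 1 + 0 + 0 = 2 ≡ 0 (mod 2).
s = (1, 1, 1, 0)^T — this equals column 14 of H (binary 1110), so error is at position 14.
Correct: flip bit 14 of r = 110000010010010 to get c = 110000010010000.


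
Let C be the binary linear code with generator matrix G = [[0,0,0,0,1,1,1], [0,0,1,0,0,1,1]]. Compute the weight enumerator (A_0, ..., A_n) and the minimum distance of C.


Weight distribution: A_0 = 1, A_2 = 1, A_3 = 2. Minimum distance d = 2.

Enumerate all 2^2 = 4 messages m ∈ F_2^2.
For each, compute codeword c = mG in F_2^7, then tally its weight.
  m = 00 → c = 0000000, weight = 0.
  m = 10 → c = 0000111, weight = 3.
  m = 01 → c = 0010011, weight = 3.
  m = 11 → c = 0010100, weight = 2.
Tally weights:
  weight 0: 1 codewords.
  weight 2: 1 codewords.
  weight 3: 2 codewords.
Minimum distance d = smallest w > 0 with A_w > 0 = 2.
Sanity: Σ A_w = 4 = 2^2 = 4 ✓.


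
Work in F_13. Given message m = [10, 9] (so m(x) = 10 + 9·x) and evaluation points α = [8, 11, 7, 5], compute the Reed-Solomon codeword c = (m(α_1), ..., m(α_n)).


c = [4, 5, 8, 3]

Message polynomial: m(x) = 10 + 9·x (mod 13).
For each evaluation point α_i, compute m(α_i) mod 13:
  α_1 = 8: Horner steps 9 → 4, so m(8) = 4.
  α_2 = 11: Horner steps 9 → 5, so m(11) = 5.
  α_3 = 7: Horner steps 9 → 8, so m(7) = 8.
  α_4 = 5: Horner steps 9 → 3, so m(5) = 3.
Codeword c = [4, 5, 8, 3] ∈ F_13^4.


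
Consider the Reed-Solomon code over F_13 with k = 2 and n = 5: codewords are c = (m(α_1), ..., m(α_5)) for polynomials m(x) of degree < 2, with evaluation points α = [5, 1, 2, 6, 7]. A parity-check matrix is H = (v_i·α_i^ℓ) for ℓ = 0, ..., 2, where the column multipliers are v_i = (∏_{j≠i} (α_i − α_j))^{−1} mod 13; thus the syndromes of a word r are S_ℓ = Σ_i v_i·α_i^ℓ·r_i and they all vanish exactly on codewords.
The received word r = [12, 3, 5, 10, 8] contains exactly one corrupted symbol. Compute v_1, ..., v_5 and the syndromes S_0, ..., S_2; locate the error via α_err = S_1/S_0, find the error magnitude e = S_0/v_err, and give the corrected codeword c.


S = (3, 3, 3), error at position 2, error magnitude e = 9, c = [12, 7, 5, 10, 8].

Step 1: column multipliers v_i = (∏_{j≠i}(α_i − α_j))^{−1} mod 13.
  i = 1 (α = 5): (5−1)(5−2)(5−6)(5−7) = 4·3·(−1)·(−2) = 24 ≡ 11, so v_1 = 11^{−1} = 6 (mod 13).
  i = 2 (α = 1): (1−5)(1−2)(1−6)(1−7) = (−4)·(−1)·(−5)·(−6) = 120 ≡ 3, so v_2 = 3^{−1} = 9 (mod 13).
  i = 3 (α = 2): (2−5)(2−1)(2−6)(2−7) = (−3)·1·(−4)·(−5) = −60 ≡ 5, so v_3 = 5^{−1} = 8 (mod 13).
  i = 4 (α = 6): (6−5)(6−1)(6−2)(6−7) = 1·5·4·(−1) = −20 ≡ 6, so v_4 = 6^{−1} = 11 (mod 13).
  i = 5 (α = 7): (7−5)(7−1)(7−2)(7−6) = 2·6·5·1 = 60 ≡ 8, so v_5 = 8^{−1} = 5 (mod 13).
  v = [6, 9, 8, 11, 5].
Step 2: syndromes of r = [12, 3, 5, 10, 8] (all sums mod 13).
  S_0 = Σ v_i r_i = 6·12 + 9·3 + 8·5 + 11·10 + 5·8 = 289 ≡ 3.
  S_1 = Σ v_i α_i r_i = 6·5·12 + 9·1·3 + 8·2·5 + 11·6·10 + 5·7·8 = 1407 ≡ 3.
  α_i^2 mod 13 = [12, 1, 4, 10, 10].
  S_2 = Σ v_i α_i^2 r_i = 6·12·12 + 9·1·3 + 8·4·5 + 11·10·10 + 5·10·8 = 2551 ≡ 3.
  S = (3, 3, 3) ≠ 0, so r is not a codeword (an error is present).
Step 3: locate the error. For a single error e at position i, S_ℓ = v_i·e·α_i^ℓ, so α_err = S_1/S_0.
  S_0^{−1} = 3^{−1} = 9 (mod 13), so α_err = 3·9 = 27 ≡ 1 = α_2. Error position i = 2.
  Consistency check: S_2/S_1 = 3·9 = 27 ≡ 1 = α_err ✓ (single-error assumption holds).
Step 4: error magnitude e = S_0/v_2 = S_0·∏_{j≠2}(α_2 − α_j) = 3·3 = 9 ≡ 9 (mod 13).
Step 5: correct position 2: c_2 = r_2 − e = 3 − 9 ≡ 7 (mod 13). Hence c = [12, 7, 5, 10, 8].
  Check: interpolating c through the α_i gives m(x) = 9 + 11·x (degree < 2) with m(α_i) = c_i for every i, so c is indeed a codeword.


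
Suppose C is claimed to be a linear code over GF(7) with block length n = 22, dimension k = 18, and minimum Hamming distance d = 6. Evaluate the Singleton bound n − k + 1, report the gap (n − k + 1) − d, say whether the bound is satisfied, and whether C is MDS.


Singleton RHS = n − k + 1 = 5, slack = -1, bound violated (no such code; not MDS).

Singleton bound: d ≤ n − k + 1.
Here n = 22, k = 18, so n − k + 1 = 5.
Given d = 6, check d ≤ 5: NO.
Slack = (n − k + 1) − d = -1.
The slack is negative: d = 6 exceeds n − k + 1 = 5 by 1, so the Singleton bound is violated and no linear [22, 18, 6]_7 code can exist. In particular it is not MDS (MDS requires d = n − k + 1 exactly).
Description: the claimed parameters are [22, 18, 6]_7; such a code would be impossible (violates the Singleton bound).


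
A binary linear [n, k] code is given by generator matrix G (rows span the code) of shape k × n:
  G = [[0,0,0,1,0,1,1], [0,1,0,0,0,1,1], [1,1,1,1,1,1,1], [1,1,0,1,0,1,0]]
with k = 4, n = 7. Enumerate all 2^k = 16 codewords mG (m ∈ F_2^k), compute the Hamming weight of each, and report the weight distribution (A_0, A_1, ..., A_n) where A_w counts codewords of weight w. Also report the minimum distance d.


Weight distribution: A_0 = 1, A_2 = 2, A_3 = 5, A_4 = 5, A_5 = 2, A_7 = 1. Minimum distance d = 2.

Enumerate all 2^4 = 16 messages m ∈ F_2^4.
For each, compute codeword c = mG in F_2^7, then tally its weight.
  m = 0000 → c = 0000000, weight = 0.
  m = 1000 → c = 0001011, weight = 3.
  m = 0100 → c = 0100011, weight = 3.
  m = 1100 → c = 0101000, weight = 2.
  m = 0010 → c = 1111111, weight = 7.
  m = 1010 → c = 1110100, weight = 4.
  m = 0110 → c = 1011100, weight = 4.
  m = 1110 → c = 1010111, weight = 5.
  m = 0001 → c = 1101010, weight = 4.
  m = 1001 → c = 1100001, weight = 3.
  m = 0101 → c = 1001001, weight = 3.
  m = 1101 → c = 1000010, weight = 2.
  m = 0011 → c = 0010101, weight = 3.
  m = 1011 → c = 0011110, weight = 4.
  m = 0111 → c = 0110110, weight = 4.
  m = 1111 → c = 0111101, weight = 5.
Tally weights:
  weight 0: 1 codewords.
  weight 2: 2 codewords.
  weight 3: 5 codewords.
  weight 4: 5 codewords.
  weight 5: 2 codewords.
  weight 7: 1 codewords.
Minimum distance d = smallest w > 0 with A_w > 0 = 2.
Sanity: Σ A_w = 16 = 2^4 = 16 ✓.


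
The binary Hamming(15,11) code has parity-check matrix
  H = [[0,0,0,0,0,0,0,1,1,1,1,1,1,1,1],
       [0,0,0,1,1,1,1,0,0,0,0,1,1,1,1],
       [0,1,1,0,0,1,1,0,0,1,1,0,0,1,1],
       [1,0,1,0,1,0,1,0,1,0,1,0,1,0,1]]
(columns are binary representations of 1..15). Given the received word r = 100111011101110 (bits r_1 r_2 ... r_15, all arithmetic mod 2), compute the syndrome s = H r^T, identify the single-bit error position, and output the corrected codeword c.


s = (0, 0, 1, 0)^T, error position = 2, corrected codeword c = 110111011101110

Compute s = H r^T mod 2 one row at a time:
  s_1 = 1 + 1 + 1 + 0 + 1 + 1 + 1 + 0 = 6 ≡ 0 (mod 2).
  s_2 = 1 + 1 + 1 + 0 + 1 + 1 + 1 + 0 = 6 ≡ 0 (mod 2).
  s_3 = 0 + 0 + 1 + 0 + 1 + 0 + 1 + 0 = 3 ≡ 1 (mod 2).
  s_4 = 1 + 0 + 1 + 0 + 1 + 0 + 1 + 0 = 4 ≡ 0 (mod 2).
s = (0, 0, 1, 0)^T — this equals column 2 of H (binary 0010), so error is at position 2.
Correct: flip bit 2 of r = 100111011101110 to get c = 110111011101110.


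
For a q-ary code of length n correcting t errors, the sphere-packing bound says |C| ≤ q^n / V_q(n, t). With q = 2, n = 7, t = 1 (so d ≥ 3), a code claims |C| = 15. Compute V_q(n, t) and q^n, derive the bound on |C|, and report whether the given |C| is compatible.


V_q(n, t) = 8, q^n = 128, Hamming bound = 16, |C| = 15 ≤ bound (satisfied).

Step 1: Compute V_q(n, t) = Σ_{j=0}^1 C(n, j) (q−1)^j.
  j = 0: C(7,0)·(1)^0 = 1·1 = 1.
  j = 1: C(7,1)·(1)^1 = 7·1 = 7.
  V_q(n, t) = 1 + 7 = 8.
Step 2: q^n = 2^7 = 128.
Step 3: Hamming bound ⌊q^n / V_q(n,t)⌋ = ⌊128/8⌋ = 16.
Step 4: Compare |C| = 15 to 16: satisfied.
The claimed |C| lies below the Hamming bound.


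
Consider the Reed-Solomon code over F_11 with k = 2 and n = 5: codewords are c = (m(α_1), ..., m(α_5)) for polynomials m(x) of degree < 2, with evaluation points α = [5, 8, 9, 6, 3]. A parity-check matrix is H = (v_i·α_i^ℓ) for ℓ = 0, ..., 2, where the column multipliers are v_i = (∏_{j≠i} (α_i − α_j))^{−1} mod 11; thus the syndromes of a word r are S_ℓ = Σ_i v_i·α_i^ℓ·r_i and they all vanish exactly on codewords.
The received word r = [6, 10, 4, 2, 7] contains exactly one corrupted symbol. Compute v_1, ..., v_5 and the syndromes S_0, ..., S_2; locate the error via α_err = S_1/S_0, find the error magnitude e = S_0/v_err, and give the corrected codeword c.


S = (5, 8, 4), error at position 4, error magnitude e = 2, c = [6, 10, 4, 0, 7].

Step 1: column multipliers v_i = (∏_{j≠i}(α_i − α_j))^{−1} mod 11.
  i = 1 (α = 5): (5−8)(5−9)(5−6)(5−3) = (−3)·(−4)·(−1)·2 = −24 ≡ 9, so v_1 = 9^{−1} = 5 (mod 11).
  i = 2 (α = 8): (8−5)(8−9)(8−6)(8−3) = 3·(−1)·2·5 = −30 ≡ 3, so v_2 = 3^{−1} = 4 (mod 11).
  i = 3 (α = 9): (9−5)(9−8)(9−6)(9−3) = 4·1·3·6 = 72 ≡ 6, so v_3 = 6^{−1} = 2 (mod 11).
  i = 4 (α = 6): (6−5)(6−8)(6−9)(6−3) = 1·(−2)·(−3)·3 = 18 ≡ 7, so v_4 = 7^{−1} = 8 (mod 11).
  i = 5 (α = 3): (3−5)(3−8)(3−9)(3−6) = (−2)·(−5)·(−6)·(−3) = 180 ≡ 4, so v_5 = 4^{−1} = 3 (mod 11).
  v = [5, 4, 2, 8, 3].
Step 2: syndromes of r = [6, 10, 4, 2, 7] (all sums mod 11).
  S_0 = Σ v_i r_i = 5·6 + 4·10 + 2·4 + 8·2 + 3·7 = 115 ≡ 5.
  S_1 = Σ v_i α_i r_i = 5·5·6 + 4·8·10 + 2·9·4 + 8·6·2 + 3·3·7 = 701 ≡ 8.
  α_i^2 mod 11 = [3, 9, 4, 3, 9].
  S_2 = Σ v_i α_i^2 r_i = 5·3·6 + 4·9·10 + 2·4·4 + 8·3·2 + 3·9·7 = 719 ≡ 4.
  S = (5, 8, 4) ≠ 0, so r is not a codeword (an error is present).
Step 3: locate the error. For a single error e at position i, S_ℓ = v_i·e·α_i^ℓ, so α_err = S_1/S_0.
  S_0^{−1} = 5^{−1} = 9 (mod 11), so α_err = 8·9 = 72 ≡ 6 = α_4. Error position i = 4.
  Consistency check: S_2/S_1 = 4·7 = 28 ≡ 6 = α_err ✓ (single-error assumption holds).
Step 4: error magnitude e = S_0/v_4 = S_0·∏_{j≠4}(α_4 − α_j) = 5·7 = 35 ≡ 2 (mod 11).
Step 5: correct position 4: c_4 = r_4 − e = 2 − 2 ≡ 0 (mod 11). Hence c = [6, 10, 4, 0, 7].
  Check: interpolating c through the α_i gives m(x) = 3 + 5·x (degree < 2) with m(α_i) = c_i for every i, so c is indeed a codeword.


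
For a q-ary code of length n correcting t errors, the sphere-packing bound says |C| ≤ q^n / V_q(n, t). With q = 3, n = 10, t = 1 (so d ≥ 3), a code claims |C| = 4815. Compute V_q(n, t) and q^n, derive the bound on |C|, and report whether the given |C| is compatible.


V_q(n, t) = 21, q^n = 59049, Hamming bound = 2811, |C| = 4815 > bound (violated).

Step 1: Compute V_q(n, t) = Σ_{j=0}^1 C(n, j) (q−1)^j.
  j = 0: C(10,0)·(2)^0 = 1·1 = 1.
  j = 1: C(10,1)·(2)^1 = 10·2 = 20.
  V_q(n, t) = 1 + 20 = 21.
Step 2: q^n = 3^10 = 59049.
Step 3: Hamming bound ⌊q^n / V_q(n,t)⌋ = ⌊59049/21⌋ = 2811.
Step 4: Compare |C| = 4815 to 2811: violated.
The claimed |C| lies above the Hamming bound, so no 3-ary code of length 10 with d ≥ 3 can have 4815 codewords.


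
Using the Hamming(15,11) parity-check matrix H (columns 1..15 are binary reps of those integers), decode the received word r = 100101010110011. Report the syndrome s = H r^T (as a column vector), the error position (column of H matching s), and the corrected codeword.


s = (1, 0, 1, 1)^T, error position = 11, corrected codeword c = 100101010100011

Compute s = H r^T mod 2 one row at a time:
  s_1 = 1 + 0 + 1 + 1 + 0 + 0 + 1 + 1 = 5 ≡ 1 (mod 2).
  s_2 = 1 + 0 + 1 + 0 + 0 + 0 + 1 + 1 = 4 ≡ 0 (mod 2).
  s_3 = 0 + 0 + 1 + 0 + 1 + 1 + 1 + 1 = 5 ≡ 1 (mod 2).
  s_4 = 1 + 0 + 0 + 0 + 0 + 1 + 0 + 1 = 3 ≡ 1 (mod 2).
s = (1, 0, 1, 1)^T — this equals column 11 of H (binary 1011), so error is at position 11.
Correct: flip bit 11 of r = 100101010110011 to get c = 100101010100011.


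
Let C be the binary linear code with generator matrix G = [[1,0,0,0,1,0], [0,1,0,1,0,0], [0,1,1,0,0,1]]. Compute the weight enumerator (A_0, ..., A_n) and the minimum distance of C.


Weight distribution: A_0 = 1, A_2 = 2, A_3 = 2, A_4 = 1, A_5 = 2. Minimum distance d = 2.

Enumerate all 2^3 = 8 messages m ∈ F_2^3.
For each, compute codeword c = mG in F_2^6, then tally its weight.
  m = 000 → c = 000000, weight = 0.
  m = 100 → c = 100010, weight = 2.
  m = 010 → c = 010100, weight = 2.
  m = 110 → c = 110110, weight = 4.
  m = 001 → c = 011001, weight = 3.
  m = 101 → c = 111011, weight = 5.
  m = 011 → c = 001101, weight = 3.
  m = 111 → c = 101111, weight = 5.
Tally weights:
  weight 0: 1 codewords.
  weight 2: 2 codewords.
  weight 3: 2 codewords.
  weight 4: 1 codewords.
  weight 5: 2 codewords.
Minimum distance d = smallest w > 0 with A_w > 0 = 2.
Sanity: Σ A_w = 8 = 2^3 = 8 ✓.


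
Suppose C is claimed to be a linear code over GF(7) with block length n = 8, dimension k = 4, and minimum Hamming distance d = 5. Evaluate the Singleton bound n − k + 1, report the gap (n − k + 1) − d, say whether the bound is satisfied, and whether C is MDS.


Singleton RHS = n − k + 1 = 5, slack = 0, bound satisfied, MDS.

Singleton bound: d ≤ n − k + 1.
Here n = 8, k = 4, so n − k + 1 = 5.
Given d = 5, check d ≤ 5: YES.
Slack = (n − k + 1) − d = 0.
The code is MDS (slack = 0).
Description: the claimed parameters are [8, 4, 5]_7; such a code would be MDS (meets Singleton bound).


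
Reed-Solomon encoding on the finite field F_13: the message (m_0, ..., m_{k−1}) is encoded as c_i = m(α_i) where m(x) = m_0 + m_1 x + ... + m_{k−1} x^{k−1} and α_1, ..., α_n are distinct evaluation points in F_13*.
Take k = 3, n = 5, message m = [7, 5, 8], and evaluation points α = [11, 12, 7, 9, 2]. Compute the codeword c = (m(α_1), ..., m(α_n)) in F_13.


c = [3, 10, 5, 11, 10]

Message polynomial: m(x) = 7 + 5·x + 8·x^2 (mod 13).
For each evaluation point α_i, compute m(α_i) mod 13:
  α_1 = 11: Horner steps 8 → 2 → 3, so m(11) = 3.
  α_2 = 12: Horner steps 8 → 10 → 10, so m(12) = 10.
  α_3 = 7: Horner steps 8 → 9 → 5, so m(7) = 5.
  α_4 = 9: Horner steps 8 → 12 → 11, so m(9) = 11.
  α_5 = 2: Horner steps 8 → 8 → 10, so m(2) = 10.
Codeword c = [3, 10, 5, 11, 10] ∈ F_13^5.


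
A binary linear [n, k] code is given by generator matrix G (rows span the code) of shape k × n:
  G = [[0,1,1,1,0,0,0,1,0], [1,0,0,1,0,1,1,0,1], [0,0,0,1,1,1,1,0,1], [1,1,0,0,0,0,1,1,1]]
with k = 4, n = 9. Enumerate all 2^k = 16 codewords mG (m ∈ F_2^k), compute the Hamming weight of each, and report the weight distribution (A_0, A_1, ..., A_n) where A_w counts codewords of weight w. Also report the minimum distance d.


Weight distribution: A_0 = 1, A_2 = 2, A_4 = 3, A_5 = 6, A_6 = 2, A_7 = 2. Minimum distance d = 2.

Enumerate all 2^4 = 16 messages m ∈ F_2^4.
For each, compute codeword c = mG in F_2^9, then tally its weight.
  m = 0000 → c = 000000000, weight = 0.
  m = 1000 → c = 011100010, weight = 4.
  m = 0100 → c = 100101101, weight = 5.
  m = 1100 → c = 111001111, weight = 7.
  m = 0010 → c = 000111101, weight = 5.
  m = 1010 → c = 011011111, weight = 7.
  m = 0110 → c = 100010000, weight = 2.
  m = 1110 → c = 111110010, weight = 6.
  m = 0001 → c = 110000111, weight = 5.
  m = 1001 → c = 101100101, weight = 5.
  m = 0101 → c = 010101010, weight = 4.
  m = 1101 → c = 001001000, weight = 2.
  m = 0011 → c = 110111010, weight = 6.
  m = 1011 → c = 101011000, weight = 4.
  m = 0111 → c = 010010111, weight = 5.
  m = 1111 → c = 001110101, weight = 5.
Tally weights:
  weight 0: 1 codewords.
  weight 2: 2 codewords.
  weight 4: 3 codewords.
  weight 5: 6 codewords.
  weight 6: 2 codewords.
  weight 7: 2 codewords.
Minimum distance d = smallest w > 0 with A_w > 0 = 2.
Sanity: Σ A_w = 16 = 2^4 = 16 ✓.


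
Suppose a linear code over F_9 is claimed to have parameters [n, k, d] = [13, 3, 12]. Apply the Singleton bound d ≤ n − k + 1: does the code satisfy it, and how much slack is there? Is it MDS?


Singleton RHS = n − k + 1 = 11, slack = -1, bound violated (no such code; not MDS).

Singleton bound: d ≤ n − k + 1.
Here n = 13, k = 3, so n − k + 1 = 11.
Given d = 12, check d ≤ 11: NO.
Slack = (n − k + 1) − d = -1.
The slack is negative: d = 12 exceeds n − k + 1 = 11 by 1, so the Singleton bound is violated and no linear [13, 3, 12]_9 code can exist. In particular it is not MDS (MDS requires d = n − k + 1 exactly).
Description: the claimed parameters are [13, 3, 12]_9; such a code would be impossible (violates the Singleton bound).
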